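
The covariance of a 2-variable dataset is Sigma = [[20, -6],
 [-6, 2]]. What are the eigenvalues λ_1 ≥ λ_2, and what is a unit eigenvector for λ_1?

Step 1 — characteristic polynomial of 2×2 Sigma:
  det(Sigma - λI) = λ² - trace · λ + det = 0.
  trace = 20 + 2 = 22, det = 20·2 - (-6)² = 4.
Step 2 — discriminant:
  Δ = trace² - 4·det = 484 - 16 = 468.
Step 3 — eigenvalues:
  λ = (trace ± √Δ)/2 = (22 ± 21.6333)/2,
  λ_1 = 21.8167,  λ_2 = 0.1833.

Step 4 — unit eigenvector for λ_1: solve (Sigma - λ_1 I)v = 0. First row:
  (20 - 21.8167)·v_x + (-6)·v_y = 0, i.e. (-1.8167)·v_x + (-6)·v_y = 0,
  so v ∝ (b, λ_1 - a) = (-6, 1.8167); multiply by -1 so the first entry is positive: u = (6, -1.8167).
  ||u|| = √((6)² + (-1.8167)²) = √(39.3002) ≈ 6.269,
  v_1 = u/||u|| ≈ (0.9571, -0.2898) (||v_1|| = 1).

λ_1 = 21.8167,  λ_2 = 0.1833;  v_1 ≈ (0.9571, -0.2898)


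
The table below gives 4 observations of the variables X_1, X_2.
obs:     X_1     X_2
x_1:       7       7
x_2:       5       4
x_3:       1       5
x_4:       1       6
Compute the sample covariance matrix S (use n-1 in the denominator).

Step 1 — column means:
  mean(X_1) = (7 + 5 + 1 + 1) / 4 = 14/4 = 3.5
  mean(X_2) = (7 + 4 + 5 + 6) / 4 = 22/4 = 5.5

Step 2 — sample covariance S[i,j] = (1/(n-1)) · Σ_k (x_{k,i} - mean_i) · (x_{k,j} - mean_j), with n-1 = 3.
  S[X_1,X_1] = ((3.5)·(3.5) + (1.5)·(1.5) + (-2.5)·(-2.5) + (-2.5)·(-2.5)) / 3 = 27/3 = 9
  S[X_1,X_2] = ((3.5)·(1.5) + (1.5)·(-1.5) + (-2.5)·(-0.5) + (-2.5)·(0.5)) / 3 = 3/3 = 1
  S[X_2,X_2] = ((1.5)·(1.5) + (-1.5)·(-1.5) + (-0.5)·(-0.5) + (0.5)·(0.5)) / 3 = 5/3 = 1.6667

S is symmetric (S[j,i] = S[i,j]). Assembling:

S = [[9, 1],
 [1, 1.6667]]


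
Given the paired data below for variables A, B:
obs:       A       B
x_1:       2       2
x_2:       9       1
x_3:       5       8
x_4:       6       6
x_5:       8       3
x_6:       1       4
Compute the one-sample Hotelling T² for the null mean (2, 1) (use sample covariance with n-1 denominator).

Step 1 — sample mean vector:
  mean(A) = (2 + 9 + 5 + 6 + 8 + 1) / 6 = 31/6 = 5.1667
  mean(B) = (2 + 1 + 8 + 6 + 3 + 4) / 6 = 24/6 = 4
  x̄ = (5.1667, 4),  deviation x̄ - mu_0 = (5.1667, 4) - (2, 1) = (3.1667, 3).

Step 2 — sample covariance matrix, S[i,j] = (1/(n-1)) · Σ_k (x_{k,i} - mean_i) · (x_{k,j} - mean_j), divisor n-1 = 5:
  S[A,A] = ((-3.1667)·(-3.1667) + (3.8333)·(3.8333) + (-0.1667)·(-0.1667) + (0.8333)·(0.8333) + (2.8333)·(2.8333) + (-4.1667)·(-4.1667)) / 5 = 50.8333/5 = 10.1667
  S[A,B] = ((-3.1667)·(-2) + (3.8333)·(-3) + (-0.1667)·(4) + (0.8333)·(2) + (2.8333)·(-1) + (-4.1667)·(0)) / 5 = -7/5 = -1.4
  S[B,B] = ((-2)·(-2) + (-3)·(-3) + (4)·(4) + (2)·(2) + (-1)·(-1) + (0)·(0)) / 5 = 34/5 = 6.8
  S = [[10.1667, -1.4],
 [-1.4, 6.8]].

Step 3 — invert S. det(S) = 10.1667·6.8 - (-1.4)² = 67.1733.
  S^{-1} = (1/det) · [[d, -b], [-b, a]] = [[0.1012, 0.0208],
 [0.0208, 0.1513]].

Step 4 — quadratic form (x̄ - mu_0)^T · S^{-1} · (x̄ - mu_0):
  S^{-1} · (x̄ - mu_0) = (0.3831, 0.52),
  (x̄ - mu_0)^T · [...] = (3.1667)·(0.3831) + (3)·(0.52) = 2.7733.

Step 5 — scale by n: T² = 6 · 2.7733 = 16.6395.

T² ≈ 16.6395


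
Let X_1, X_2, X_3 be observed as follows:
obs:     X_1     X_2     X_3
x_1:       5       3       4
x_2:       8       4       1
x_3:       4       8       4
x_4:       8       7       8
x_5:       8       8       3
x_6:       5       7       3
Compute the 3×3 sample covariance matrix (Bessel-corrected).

Step 1 — column means:
  mean(X_1) = (5 + 8 + 4 + 8 + 8 + 5) / 6 = 38/6 = 6.3333
  mean(X_2) = (3 + 4 + 8 + 7 + 8 + 7) / 6 = 37/6 = 6.1667
  mean(X_3) = (4 + 1 + 4 + 8 + 3 + 3) / 6 = 23/6 = 3.8333

Step 2 — sample covariance S[i,j] = (1/(n-1)) · Σ_k (x_{k,i} - mean_i) · (x_{k,j} - mean_j), with n-1 = 5.
  S[X_1,X_1] = ((-1.3333)·(-1.3333) + (1.6667)·(1.6667) + (-2.3333)·(-2.3333) + (1.6667)·(1.6667) + (1.6667)·(1.6667) + (-1.3333)·(-1.3333)) / 5 = 17.3333/5 = 3.4667
  S[X_1,X_2] = ((-1.3333)·(-3.1667) + (1.6667)·(-2.1667) + (-2.3333)·(1.8333) + (1.6667)·(0.8333) + (1.6667)·(1.8333) + (-1.3333)·(0.8333)) / 5 = -0.3333/5 = -0.0667
  S[X_1,X_3] = ((-1.3333)·(0.1667) + (1.6667)·(-2.8333) + (-2.3333)·(0.1667) + (1.6667)·(4.1667) + (1.6667)·(-0.8333) + (-1.3333)·(-0.8333)) / 5 = 1.3333/5 = 0.2667
  S[X_2,X_2] = ((-3.1667)·(-3.1667) + (-2.1667)·(-2.1667) + (1.8333)·(1.8333) + (0.8333)·(0.8333) + (1.8333)·(1.8333) + (0.8333)·(0.8333)) / 5 = 22.8333/5 = 4.5667
  S[X_2,X_3] = ((-3.1667)·(0.1667) + (-2.1667)·(-2.8333) + (1.8333)·(0.1667) + (0.8333)·(4.1667) + (1.8333)·(-0.8333) + (0.8333)·(-0.8333)) / 5 = 7.1667/5 = 1.4333
  S[X_3,X_3] = ((0.1667)·(0.1667) + (-2.8333)·(-2.8333) + (0.1667)·(0.1667) + (4.1667)·(4.1667) + (-0.8333)·(-0.8333) + (-0.8333)·(-0.8333)) / 5 = 26.8333/5 = 5.3667

S is symmetric (S[j,i] = S[i,j]). Assembling:

S = [[3.4667, -0.0667, 0.2667],
 [-0.0667, 4.5667, 1.4333],
 [0.2667, 1.4333, 5.3667]]


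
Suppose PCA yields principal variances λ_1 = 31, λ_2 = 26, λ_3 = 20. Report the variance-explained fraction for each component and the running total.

Step 1 — total variance = trace(Sigma) = Σ λ_i = 31 + 26 + 20 = 77.

Step 2 — fraction explained by component i = λ_i / Σ λ:
  PC1: 31/77 = 0.4026
  PC2: 26/77 = 0.3377
  PC3: 20/77 = 0.2597

Step 3 — cumulative fraction after k components = (λ_1 + ... + λ_k) / Σ λ:
  k = 1: 31/77 = 0.4026
  k = 2: (31 + 26)/77 = 57/77 = 0.7403
  k = 3: (31 + 26 + 20)/77 = 77/77 = 1

Summary (fraction, with percent):

explained: PC1 0.4026 (40.26%), PC2 0.3377 (33.77%), PC3 0.2597 (25.97%);  cumulative: 0.4026, 0.7403, 1


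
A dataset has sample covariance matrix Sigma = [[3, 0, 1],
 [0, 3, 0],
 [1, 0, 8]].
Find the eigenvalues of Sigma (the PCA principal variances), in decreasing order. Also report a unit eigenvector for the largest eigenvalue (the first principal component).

Step 1 — characteristic polynomial p(λ) = det(λI - Sigma) = λ³ - tr·λ² + c_1·λ - det, where tr = trace, c_1 = sum of the principal 2×2 minors, det = det(Sigma):
  tr = 3 + 3 + 8 = 14,
  c_1 = (3·3 - (0)²) + (3·8 - (1)²) + (3·8 - (0)²) = 9 + 23 + 24 = 56,
  det = 3·(3·8 - (0)²) - (0)·((0)·8 - (0)·(1)) + (1)·((0)·(0) - 3·(1)) = 3·(24) - (0)·(0) + (1)·(-3) = 69.
  So p(λ) = λ³ - 14λ² + 56λ - 69.
Step 2 — look for an integer root (rational root theorem: any rational root is an integer divisor of 69). Testing λ = 3:
  p(3) = 27 - 126 + 168 - 69 = 0  ✓
  Dividing out (λ - 3): p(λ) = (λ - 3)(λ² - 11λ + 23).
Step 3 — remaining eigenvalues from the quadratic λ² - 11λ + 23 = 0:
  Δ = 11² - 4·23 = 121 - 92 = 29,  λ = (11 ± √29)/2 = (11 ± 5.3852)/2 ≈ 8.1926 or 2.8074.
  Sorted: λ_1 = 8.1926,  λ_2 = 3,  λ_3 = 2.8074  (check: sum = 14 = tr ✓).

Step 4 — unit eigenvector for λ_1 ≈ 8.1926: v spans the null space of (Sigma - λ_1 I), whose rows are
  r_1 = (-5.1926, 0, 1),  r_2 = (0, -5.1926, 0),  r_3 = (1, 0, -0.1926).
  v is orthogonal to every row, so take v ∝ r_1 × r_2 = ((0)·(0) - (1)·(-5.1926), (1)·(0) - (-5.1926)·(0), (-5.1926)·(-5.1926) - (0)·(0)) ≈ (5.1926, 0, 26.9629).
  Let u = (5.1926, 0, 26.9629).
  ||u|| = √((5.1926)² + (0)² + (26.9629)²) = √(753.9615) ≈ 27.4584,  v_1 = u/||u|| ≈ (0.1891, 0, 0.982) (||v_1|| = 1).

λ_1 = 8.1926,  λ_2 = 3,  λ_3 = 2.8074;  v_1 ≈ (0.1891, 0, 0.982)


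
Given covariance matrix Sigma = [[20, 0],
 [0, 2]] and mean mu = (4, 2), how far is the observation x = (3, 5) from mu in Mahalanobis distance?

Step 1 — centre the observation: (x - mu) = (-1, 3).

Step 2 — invert Sigma. det(Sigma) = 20·2 - (0)² = 40.
  Sigma^{-1} = (1/det) · [[d, -b], [-b, a]] = [[0.05, 0],
 [0, 0.5]].

Step 3 — form the quadratic (x - mu)^T · Sigma^{-1} · (x - mu):
  Sigma^{-1} · (x - mu) = (-0.05, 1.5).
  (x - mu)^T · [Sigma^{-1} · (x - mu)] = (-1)·(-0.05) + (3)·(1.5) = 4.55.

Step 4 — take square root: d = √(4.55) ≈ 2.1331.

d(x, mu) = √(4.55) ≈ 2.1331


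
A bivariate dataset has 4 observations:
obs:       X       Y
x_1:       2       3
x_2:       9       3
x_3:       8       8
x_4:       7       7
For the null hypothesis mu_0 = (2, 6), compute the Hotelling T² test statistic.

Step 1 — sample mean vector:
  mean(X) = (2 + 9 + 8 + 7) / 4 = 26/4 = 6.5
  mean(Y) = (3 + 3 + 8 + 7) / 4 = 21/4 = 5.25
  x̄ = (6.5, 5.25),  deviation x̄ - mu_0 = (6.5, 5.25) - (2, 6) = (4.5, -0.75).

Step 2 — sample covariance matrix, S[i,j] = (1/(n-1)) · Σ_k (x_{k,i} - mean_i) · (x_{k,j} - mean_j), divisor n-1 = 3:
  S[X,X] = ((-4.5)·(-4.5) + (2.5)·(2.5) + (1.5)·(1.5) + (0.5)·(0.5)) / 3 = 29/3 = 9.6667
  S[X,Y] = ((-4.5)·(-2.25) + (2.5)·(-2.25) + (1.5)·(2.75) + (0.5)·(1.75)) / 3 = 9.5/3 = 3.1667
  S[Y,Y] = ((-2.25)·(-2.25) + (-2.25)·(-2.25) + (2.75)·(2.75) + (1.75)·(1.75)) / 3 = 20.75/3 = 6.9167
  S = [[9.6667, 3.1667],
 [3.1667, 6.9167]].

Step 3 — invert S. det(S) = 9.6667·6.9167 - (3.1667)² = 56.8333.
  S^{-1} = (1/det) · [[d, -b], [-b, a]] = [[0.1217, -0.0557],
 [-0.0557, 0.1701]].

Step 4 — quadratic form (x̄ - mu_0)^T · S^{-1} · (x̄ - mu_0):
  S^{-1} · (x̄ - mu_0) = (0.5894, -0.3783),
  (x̄ - mu_0)^T · [...] = (4.5)·(0.5894) + (-0.75)·(-0.3783) = 2.9362.

Step 5 — scale by n: T² = 4 · 2.9362 = 11.7449.

T² ≈ 11.7449


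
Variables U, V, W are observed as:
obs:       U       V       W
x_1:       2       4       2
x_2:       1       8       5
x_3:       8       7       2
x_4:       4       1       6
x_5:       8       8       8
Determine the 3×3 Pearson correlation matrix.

Step 1 — column means:
  mean(U) = (2 + 1 + 8 + 4 + 8) / 5 = 23/5 = 4.6
  mean(V) = (4 + 8 + 7 + 1 + 8) / 5 = 28/5 = 5.6
  mean(W) = (2 + 5 + 2 + 6 + 8) / 5 = 23/5 = 4.6

Step 2 — sample variances and covariances s[i,j] = (1/(n-1)) · Σ_k (x_{k,i} - mean_i) · (x_{k,j} - mean_j), with n-1 = 4:
  s[U,U] = ((-2.6)·(-2.6) + (-3.6)·(-3.6) + (3.4)·(3.4) + (-0.6)·(-0.6) + (3.4)·(3.4)) / 4 = 43.2/4 = 10.8
  s[U,V] = ((-2.6)·(-1.6) + (-3.6)·(2.4) + (3.4)·(1.4) + (-0.6)·(-4.6) + (3.4)·(2.4)) / 4 = 11.2/4 = 2.8
  s[U,W] = ((-2.6)·(-2.6) + (-3.6)·(0.4) + (3.4)·(-2.6) + (-0.6)·(1.4) + (3.4)·(3.4)) / 4 = 7.2/4 = 1.8
  s[V,V] = ((-1.6)·(-1.6) + (2.4)·(2.4) + (1.4)·(1.4) + (-4.6)·(-4.6) + (2.4)·(2.4)) / 4 = 37.2/4 = 9.3
  s[V,W] = ((-1.6)·(-2.6) + (2.4)·(0.4) + (1.4)·(-2.6) + (-4.6)·(1.4) + (2.4)·(3.4)) / 4 = 3.2/4 = 0.8
  s[W,W] = ((-2.6)·(-2.6) + (0.4)·(0.4) + (-2.6)·(-2.6) + (1.4)·(1.4) + (3.4)·(3.4)) / 4 = 27.2/4 = 6.8
  Sample standard deviations s_i = √(s[i,i]):
  s(U) = √(10.8) = 3.2863
  s(V) = √(9.3) = 3.0496
  s(W) = √(6.8) = 2.6077

Step 3 — r_{ij} = s_{ij} / (s_i · s_j):
  r[U,U] = 1 (diagonal).
  r[U,V] = 2.8 / (3.2863 · 3.0496) = 2.8 / 10.022 = 0.2794
  r[U,W] = 1.8 / (3.2863 · 2.6077) = 1.8 / 8.5697 = 0.21
  r[V,V] = 1 (diagonal).
  r[V,W] = 0.8 / (3.0496 · 2.6077) = 0.8 / 7.9524 = 0.1006
  r[W,W] = 1 (diagonal).

R is symmetric with unit diagonal. Assembling:

R = [[1, 0.2794, 0.21],
 [0.2794, 1, 0.1006],
 [0.21, 0.1006, 1]]


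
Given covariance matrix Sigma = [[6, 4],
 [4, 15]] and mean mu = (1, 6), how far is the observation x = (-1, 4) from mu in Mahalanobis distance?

Step 1 — centre the observation: (x - mu) = (-2, -2).

Step 2 — invert Sigma. det(Sigma) = 6·15 - (4)² = 74.
  Sigma^{-1} = (1/det) · [[d, -b], [-b, a]] = [[0.2027, -0.0541],
 [-0.0541, 0.0811]].

Step 3 — form the quadratic (x - mu)^T · Sigma^{-1} · (x - mu):
  Sigma^{-1} · (x - mu) = (-0.2973, -0.0541).
  (x - mu)^T · [Sigma^{-1} · (x - mu)] = (-2)·(-0.2973) + (-2)·(-0.0541) = 0.7027.

Step 4 — take square root: d = √(0.7027) ≈ 0.8383.

d(x, mu) = √(0.7027) ≈ 0.8383


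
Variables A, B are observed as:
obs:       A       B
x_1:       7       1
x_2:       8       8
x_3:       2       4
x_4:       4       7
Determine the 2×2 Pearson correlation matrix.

Step 1 — column means:
  mean(A) = (7 + 8 + 2 + 4) / 4 = 21/4 = 5.25
  mean(B) = (1 + 8 + 4 + 7) / 4 = 20/4 = 5

Step 2 — sample variances and covariances s[i,j] = (1/(n-1)) · Σ_k (x_{k,i} - mean_i) · (x_{k,j} - mean_j), with n-1 = 3:
  s[A,A] = ((1.75)·(1.75) + (2.75)·(2.75) + (-3.25)·(-3.25) + (-1.25)·(-1.25)) / 3 = 22.75/3 = 7.5833
  s[A,B] = ((1.75)·(-4) + (2.75)·(3) + (-3.25)·(-1) + (-1.25)·(2)) / 3 = 2/3 = 0.6667
  s[B,B] = ((-4)·(-4) + (3)·(3) + (-1)·(-1) + (2)·(2)) / 3 = 30/3 = 10
  Sample standard deviations s_i = √(s[i,i]):
  s(A) = √(7.5833) = 2.7538
  s(B) = √(10) = 3.1623

Step 3 — r_{ij} = s_{ij} / (s_i · s_j):
  r[A,A] = 1 (diagonal).
  r[A,B] = 0.6667 / (2.7538 · 3.1623) = 0.6667 / 8.7082 = 0.0766
  r[B,B] = 1 (diagonal).

R is symmetric with unit diagonal. Assembling:

R = [[1, 0.0766],
 [0.0766, 1]]


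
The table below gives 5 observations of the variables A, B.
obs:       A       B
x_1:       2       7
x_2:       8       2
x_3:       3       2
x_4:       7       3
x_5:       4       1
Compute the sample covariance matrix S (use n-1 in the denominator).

Step 1 — column means:
  mean(A) = (2 + 8 + 3 + 7 + 4) / 5 = 24/5 = 4.8
  mean(B) = (7 + 2 + 2 + 3 + 1) / 5 = 15/5 = 3

Step 2 — sample covariance S[i,j] = (1/(n-1)) · Σ_k (x_{k,i} - mean_i) · (x_{k,j} - mean_j), with n-1 = 4.
  S[A,A] = ((-2.8)·(-2.8) + (3.2)·(3.2) + (-1.8)·(-1.8) + (2.2)·(2.2) + (-0.8)·(-0.8)) / 4 = 26.8/4 = 6.7
  S[A,B] = ((-2.8)·(4) + (3.2)·(-1) + (-1.8)·(-1) + (2.2)·(0) + (-0.8)·(-2)) / 4 = -11/4 = -2.75
  S[B,B] = ((4)·(4) + (-1)·(-1) + (-1)·(-1) + (0)·(0) + (-2)·(-2)) / 4 = 22/4 = 5.5

S is symmetric (S[j,i] = S[i,j]). Assembling:

S = [[6.7, -2.75],
 [-2.75, 5.5]]


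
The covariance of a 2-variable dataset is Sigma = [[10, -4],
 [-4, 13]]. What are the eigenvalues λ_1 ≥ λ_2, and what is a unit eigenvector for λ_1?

Step 1 — characteristic polynomial of 2×2 Sigma:
  det(Sigma - λI) = λ² - trace · λ + det = 0.
  trace = 10 + 13 = 23, det = 10·13 - (-4)² = 114.
Step 2 — discriminant:
  Δ = trace² - 4·det = 529 - 456 = 73.
Step 3 — eigenvalues:
  λ = (trace ± √Δ)/2 = (23 ± 8.544)/2,
  λ_1 = 15.772,  λ_2 = 7.228.

Step 4 — unit eigenvector for λ_1: solve (Sigma - λ_1 I)v = 0. First row:
  (10 - 15.772)·v_x + (-4)·v_y = 0, i.e. (-5.772)·v_x + (-4)·v_y = 0,
  so v ∝ (b, λ_1 - a) = (-4, 5.772); multiply by -1 so the first entry is positive: u = (4, -5.772).
  ||u|| = √((4)² + (-5.772)²) = √(49.316) ≈ 7.0225,
  v_1 = u/||u|| ≈ (0.5696, -0.8219) (||v_1|| = 1).

λ_1 = 15.772,  λ_2 = 7.228;  v_1 ≈ (0.5696, -0.8219)


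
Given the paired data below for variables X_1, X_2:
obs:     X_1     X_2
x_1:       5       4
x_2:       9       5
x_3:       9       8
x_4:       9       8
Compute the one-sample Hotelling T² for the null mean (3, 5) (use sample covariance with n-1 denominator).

Step 1 — sample mean vector:
  mean(X_1) = (5 + 9 + 9 + 9) / 4 = 32/4 = 8
  mean(X_2) = (4 + 5 + 8 + 8) / 4 = 25/4 = 6.25
  x̄ = (8, 6.25),  deviation x̄ - mu_0 = (8, 6.25) - (3, 5) = (5, 1.25).

Step 2 — sample covariance matrix, S[i,j] = (1/(n-1)) · Σ_k (x_{k,i} - mean_i) · (x_{k,j} - mean_j), divisor n-1 = 3:
  S[X_1,X_1] = ((-3)·(-3) + (1)·(1) + (1)·(1) + (1)·(1)) / 3 = 12/3 = 4
  S[X_1,X_2] = ((-3)·(-2.25) + (1)·(-1.25) + (1)·(1.75) + (1)·(1.75)) / 3 = 9/3 = 3
  S[X_2,X_2] = ((-2.25)·(-2.25) + (-1.25)·(-1.25) + (1.75)·(1.75) + (1.75)·(1.75)) / 3 = 12.75/3 = 4.25
  S = [[4, 3],
 [3, 4.25]].

Step 3 — invert S. det(S) = 4·4.25 - (3)² = 8.
  S^{-1} = (1/det) · [[d, -b], [-b, a]] = [[0.5312, -0.375],
 [-0.375, 0.5]].

Step 4 — quadratic form (x̄ - mu_0)^T · S^{-1} · (x̄ - mu_0):
  S^{-1} · (x̄ - mu_0) = (2.1875, -1.25),
  (x̄ - mu_0)^T · [...] = (5)·(2.1875) + (1.25)·(-1.25) = 9.375.

Step 5 — scale by n: T² = 4 · 9.375 = 37.5.

T² ≈ 37.5


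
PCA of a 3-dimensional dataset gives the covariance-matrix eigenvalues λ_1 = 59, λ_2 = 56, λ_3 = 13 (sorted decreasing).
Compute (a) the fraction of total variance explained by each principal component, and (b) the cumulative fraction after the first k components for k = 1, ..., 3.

Step 1 — total variance = trace(Sigma) = Σ λ_i = 59 + 56 + 13 = 128.

Step 2 — fraction explained by component i = λ_i / Σ λ:
  PC1: 59/128 = 0.4609
  PC2: 56/128 = 0.4375
  PC3: 13/128 = 0.1016

Step 3 — cumulative fraction after k components = (λ_1 + ... + λ_k) / Σ λ:
  k = 1: 59/128 = 0.4609
  k = 2: (59 + 56)/128 = 115/128 = 0.8984
  k = 3: (59 + 56 + 13)/128 = 128/128 = 1

Summary (fraction, with percent):

explained: PC1 0.4609 (46.09%), PC2 0.4375 (43.75%), PC3 0.1016 (10.16%);  cumulative: 0.4609, 0.8984, 1


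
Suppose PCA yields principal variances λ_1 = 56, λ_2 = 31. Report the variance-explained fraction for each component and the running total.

Step 1 — total variance = trace(Sigma) = Σ λ_i = 56 + 31 = 87.

Step 2 — fraction explained by component i = λ_i / Σ λ:
  PC1: 56/87 = 0.6437
  PC2: 31/87 = 0.3563

Step 3 — cumulative fraction after k components = (λ_1 + ... + λ_k) / Σ λ:
  k = 1: 56/87 = 0.6437
  k = 2: (56 + 31)/87 = 87/87 = 1

Summary (fraction, with percent):

explained: PC1 0.6437 (64.37%), PC2 0.3563 (35.63%);  cumulative: 0.6437, 1


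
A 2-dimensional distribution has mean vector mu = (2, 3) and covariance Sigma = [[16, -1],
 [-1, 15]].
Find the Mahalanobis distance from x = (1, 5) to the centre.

Step 1 — centre the observation: (x - mu) = (-1, 2).

Step 2 — invert Sigma. det(Sigma) = 16·15 - (-1)² = 239.
  Sigma^{-1} = (1/det) · [[d, -b], [-b, a]] = [[0.0628, 0.0042],
 [0.0042, 0.0669]].

Step 3 — form the quadratic (x - mu)^T · Sigma^{-1} · (x - mu):
  Sigma^{-1} · (x - mu) = (-0.0544, 0.1297).
  (x - mu)^T · [Sigma^{-1} · (x - mu)] = (-1)·(-0.0544) + (2)·(0.1297) = 0.3138.

Step 4 — take square root: d = √(0.3138) ≈ 0.5602.

d(x, mu) = √(0.3138) ≈ 0.5602


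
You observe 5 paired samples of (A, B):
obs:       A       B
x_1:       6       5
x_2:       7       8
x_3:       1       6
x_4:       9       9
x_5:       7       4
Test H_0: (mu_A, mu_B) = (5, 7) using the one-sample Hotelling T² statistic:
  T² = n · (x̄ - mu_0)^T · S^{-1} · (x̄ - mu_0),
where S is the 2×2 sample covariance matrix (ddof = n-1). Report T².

Step 1 — sample mean vector:
  mean(A) = (6 + 7 + 1 + 9 + 7) / 5 = 30/5 = 6
  mean(B) = (5 + 8 + 6 + 9 + 4) / 5 = 32/5 = 6.4
  x̄ = (6, 6.4),  deviation x̄ - mu_0 = (6, 6.4) - (5, 7) = (1, -0.6).

Step 2 — sample covariance matrix, S[i,j] = (1/(n-1)) · Σ_k (x_{k,i} - mean_i) · (x_{k,j} - mean_j), divisor n-1 = 4:
  S[A,A] = ((0)·(0) + (1)·(1) + (-5)·(-5) + (3)·(3) + (1)·(1)) / 4 = 36/4 = 9
  S[A,B] = ((0)·(-1.4) + (1)·(1.6) + (-5)·(-0.4) + (3)·(2.6) + (1)·(-2.4)) / 4 = 9/4 = 2.25
  S[B,B] = ((-1.4)·(-1.4) + (1.6)·(1.6) + (-0.4)·(-0.4) + (2.6)·(2.6) + (-2.4)·(-2.4)) / 4 = 17.2/4 = 4.3
  S = [[9, 2.25],
 [2.25, 4.3]].

Step 3 — invert S. det(S) = 9·4.3 - (2.25)² = 33.6375.
  S^{-1} = (1/det) · [[d, -b], [-b, a]] = [[0.1278, -0.0669],
 [-0.0669, 0.2676]].

Step 4 — quadratic form (x̄ - mu_0)^T · S^{-1} · (x̄ - mu_0):
  S^{-1} · (x̄ - mu_0) = (0.168, -0.2274),
  (x̄ - mu_0)^T · [...] = (1)·(0.168) + (-0.6)·(-0.2274) = 0.3044.

Step 5 — scale by n: T² = 5 · 0.3044 = 1.5221.

T² ≈ 1.5221


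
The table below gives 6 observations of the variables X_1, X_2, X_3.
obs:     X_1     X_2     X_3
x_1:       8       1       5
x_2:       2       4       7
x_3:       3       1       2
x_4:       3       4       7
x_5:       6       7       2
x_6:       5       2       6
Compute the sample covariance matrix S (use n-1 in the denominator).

Step 1 — column means:
  mean(X_1) = (8 + 2 + 3 + 3 + 6 + 5) / 6 = 27/6 = 4.5
  mean(X_2) = (1 + 4 + 1 + 4 + 7 + 2) / 6 = 19/6 = 3.1667
  mean(X_3) = (5 + 7 + 2 + 7 + 2 + 6) / 6 = 29/6 = 4.8333

Step 2 — sample covariance S[i,j] = (1/(n-1)) · Σ_k (x_{k,i} - mean_i) · (x_{k,j} - mean_j), with n-1 = 5.
  S[X_1,X_1] = ((3.5)·(3.5) + (-2.5)·(-2.5) + (-1.5)·(-1.5) + (-1.5)·(-1.5) + (1.5)·(1.5) + (0.5)·(0.5)) / 5 = 25.5/5 = 5.1
  S[X_1,X_2] = ((3.5)·(-2.1667) + (-2.5)·(0.8333) + (-1.5)·(-2.1667) + (-1.5)·(0.8333) + (1.5)·(3.8333) + (0.5)·(-1.1667)) / 5 = -2.5/5 = -0.5
  S[X_1,X_3] = ((3.5)·(0.1667) + (-2.5)·(2.1667) + (-1.5)·(-2.8333) + (-1.5)·(2.1667) + (1.5)·(-2.8333) + (0.5)·(1.1667)) / 5 = -7.5/5 = -1.5
  S[X_2,X_2] = ((-2.1667)·(-2.1667) + (0.8333)·(0.8333) + (-2.1667)·(-2.1667) + (0.8333)·(0.8333) + (3.8333)·(3.8333) + (-1.1667)·(-1.1667)) / 5 = 26.8333/5 = 5.3667
  S[X_2,X_3] = ((-2.1667)·(0.1667) + (0.8333)·(2.1667) + (-2.1667)·(-2.8333) + (0.8333)·(2.1667) + (3.8333)·(-2.8333) + (-1.1667)·(1.1667)) / 5 = -2.8333/5 = -0.5667
  S[X_3,X_3] = ((0.1667)·(0.1667) + (2.1667)·(2.1667) + (-2.8333)·(-2.8333) + (2.1667)·(2.1667) + (-2.8333)·(-2.8333) + (1.1667)·(1.1667)) / 5 = 26.8333/5 = 5.3667

S is symmetric (S[j,i] = S[i,j]). Assembling:

S = [[5.1, -0.5, -1.5],
 [-0.5, 5.3667, -0.5667],
 [-1.5, -0.5667, 5.3667]]


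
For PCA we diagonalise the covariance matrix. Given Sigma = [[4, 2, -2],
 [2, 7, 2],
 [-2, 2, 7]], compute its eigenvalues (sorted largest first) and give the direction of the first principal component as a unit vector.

Step 1 — characteristic polynomial p(λ) = det(λI - Sigma) = λ³ - tr·λ² + c_1·λ - det, where tr = trace, c_1 = sum of the principal 2×2 minors, det = det(Sigma):
  tr = 4 + 7 + 7 = 18,
  c_1 = (4·7 - (2)²) + (4·7 - (-2)²) + (7·7 - (2)²) = 24 + 24 + 45 = 93,
  det = 4·(7·7 - (2)²) - (2)·((2)·7 - (2)·(-2)) + (-2)·((2)·(2) - 7·(-2)) = 4·(45) - (2)·(18) + (-2)·(18) = 108.
  So p(λ) = λ³ - 18λ² + 93λ - 108.
Step 2 — look for an integer root (rational root theorem: any rational root is an integer divisor of 108). Testing λ = 9:
  p(9) = 729 - 1458 + 837 - 108 = 0  ✓
  Dividing out (λ - 9): p(λ) = (λ - 9)(λ² - 9λ + 12).
Step 3 — remaining eigenvalues from the quadratic λ² - 9λ + 12 = 0:
  Δ = 9² - 4·12 = 81 - 48 = 33,  λ = (9 ± √33)/2 = (9 ± 5.7446)/2 ≈ 7.3723 or 1.6277.
  Sorted: λ_1 = 9,  λ_2 = 7.3723,  λ_3 = 1.6277  (check: sum = 18 = tr ✓).

Step 4 — unit eigenvector for λ_1 = 9: v spans the null space of (Sigma - λ_1 I), whose rows are
  r_1 = (-5, 2, -2),  r_2 = (2, -2, 2),  r_3 = (-2, 2, -2).
  v is orthogonal to every row, so take v ∝ r_1 × r_2 = ((2)·(2) - (-2)·(-2), (-2)·(2) - (-5)·(2), (-5)·(-2) - (2)·(2)) = (0, 6, 6).
  Rescale (divide by 6): u = (0, 1, 1).
  ||u|| = √((0)² + (1)² + (1)²) = √(2) ≈ 1.4142,  v_1 = u/||u|| ≈ (0, 0.7071, 0.7071) (||v_1|| = 1).

λ_1 = 9,  λ_2 = 7.3723,  λ_3 = 1.6277;  v_1 ≈ (0, 0.7071, 0.7071)


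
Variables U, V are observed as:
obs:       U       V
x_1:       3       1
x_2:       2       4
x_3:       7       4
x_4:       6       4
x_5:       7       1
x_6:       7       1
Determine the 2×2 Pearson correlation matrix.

Step 1 — column means:
  mean(U) = (3 + 2 + 7 + 6 + 7 + 7) / 6 = 32/6 = 5.3333
  mean(V) = (1 + 4 + 4 + 4 + 1 + 1) / 6 = 15/6 = 2.5

Step 2 — sample variances and covariances s[i,j] = (1/(n-1)) · Σ_k (x_{k,i} - mean_i) · (x_{k,j} - mean_j), with n-1 = 5:
  s[U,U] = ((-2.3333)·(-2.3333) + (-3.3333)·(-3.3333) + (1.6667)·(1.6667) + (0.6667)·(0.6667) + (1.6667)·(1.6667) + (1.6667)·(1.6667)) / 5 = 25.3333/5 = 5.0667
  s[U,V] = ((-2.3333)·(-1.5) + (-3.3333)·(1.5) + (1.6667)·(1.5) + (0.6667)·(1.5) + (1.6667)·(-1.5) + (1.6667)·(-1.5)) / 5 = -3/5 = -0.6
  s[V,V] = ((-1.5)·(-1.5) + (1.5)·(1.5) + (1.5)·(1.5) + (1.5)·(1.5) + (-1.5)·(-1.5) + (-1.5)·(-1.5)) / 5 = 13.5/5 = 2.7
  Sample standard deviations s_i = √(s[i,i]):
  s(U) = √(5.0667) = 2.2509
  s(V) = √(2.7) = 1.6432

Step 3 — r_{ij} = s_{ij} / (s_i · s_j):
  r[U,U] = 1 (diagonal).
  r[U,V] = -0.6 / (2.2509 · 1.6432) = -0.6 / 3.6986 = -0.1622
  r[V,V] = 1 (diagonal).

R is symmetric with unit diagonal. Assembling:

R = [[1, -0.1622],
 [-0.1622, 1]]


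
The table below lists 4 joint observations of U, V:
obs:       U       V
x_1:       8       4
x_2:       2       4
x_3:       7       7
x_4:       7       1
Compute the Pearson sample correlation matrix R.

Step 1 — column means:
  mean(U) = (8 + 2 + 7 + 7) / 4 = 24/4 = 6
  mean(V) = (4 + 4 + 7 + 1) / 4 = 16/4 = 4

Step 2 — sample variances and covariances s[i,j] = (1/(n-1)) · Σ_k (x_{k,i} - mean_i) · (x_{k,j} - mean_j), with n-1 = 3:
  s[U,U] = ((2)·(2) + (-4)·(-4) + (1)·(1) + (1)·(1)) / 3 = 22/3 = 7.3333
  s[U,V] = ((2)·(0) + (-4)·(0) + (1)·(3) + (1)·(-3)) / 3 = 0/3 = 0
  s[V,V] = ((0)·(0) + (0)·(0) + (3)·(3) + (-3)·(-3)) / 3 = 18/3 = 6
  Sample standard deviations s_i = √(s[i,i]):
  s(U) = √(7.3333) = 2.708
  s(V) = √(6) = 2.4495

Step 3 — r_{ij} = s_{ij} / (s_i · s_j):
  r[U,U] = 1 (diagonal).
  r[U,V] = 0 / (2.708 · 2.4495) = 0 / 6.6332 = 0
  r[V,V] = 1 (diagonal).

R is symmetric with unit diagonal. Assembling:

R = [[1, 0],
 [0, 1]]


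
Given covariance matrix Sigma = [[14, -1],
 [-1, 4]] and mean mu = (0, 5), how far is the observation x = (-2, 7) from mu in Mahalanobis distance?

Step 1 — centre the observation: (x - mu) = (-2, 2).

Step 2 — invert Sigma. det(Sigma) = 14·4 - (-1)² = 55.
  Sigma^{-1} = (1/det) · [[d, -b], [-b, a]] = [[0.0727, 0.0182],
 [0.0182, 0.2545]].

Step 3 — form the quadratic (x - mu)^T · Sigma^{-1} · (x - mu):
  Sigma^{-1} · (x - mu) = (-0.1091, 0.4727).
  (x - mu)^T · [Sigma^{-1} · (x - mu)] = (-2)·(-0.1091) + (2)·(0.4727) = 1.1636.

Step 4 — take square root: d = √(1.1636) ≈ 1.0787.

d(x, mu) = √(1.1636) ≈ 1.0787


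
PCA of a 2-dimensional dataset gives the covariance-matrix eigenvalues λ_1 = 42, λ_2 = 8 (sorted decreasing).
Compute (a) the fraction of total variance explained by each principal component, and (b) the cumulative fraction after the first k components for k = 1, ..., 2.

Step 1 — total variance = trace(Sigma) = Σ λ_i = 42 + 8 = 50.

Step 2 — fraction explained by component i = λ_i / Σ λ:
  PC1: 42/50 = 0.84
  PC2: 8/50 = 0.16

Step 3 — cumulative fraction after k components = (λ_1 + ... + λ_k) / Σ λ:
  k = 1: 42/50 = 0.84
  k = 2: (42 + 8)/50 = 50/50 = 1

Summary (fraction, with percent):

explained: PC1 0.84 (84%), PC2 0.16 (16%);  cumulative: 0.84, 1


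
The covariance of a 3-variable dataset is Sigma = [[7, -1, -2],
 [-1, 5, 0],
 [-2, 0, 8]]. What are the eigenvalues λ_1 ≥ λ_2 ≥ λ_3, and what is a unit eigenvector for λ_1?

Step 1 — characteristic polynomial p(λ) = det(λI - Sigma) = λ³ - tr·λ² + c_1·λ - det, where tr = trace, c_1 = sum of the principal 2×2 minors, det = det(Sigma):
  tr = 7 + 5 + 8 = 20,
  c_1 = (7·5 - (-1)²) + (7·8 - (-2)²) + (5·8 - (0)²) = 34 + 52 + 40 = 126,
  det = 7·(5·8 - (0)²) - (-1)·((-1)·8 - (0)·(-2)) + (-2)·((-1)·(0) - 5·(-2)) = 7·(40) - (-1)·(-8) + (-2)·(10) = 252.
  So p(λ) = λ³ - 20λ² + 126λ - 252.
Step 2 — look for an integer root (rational root theorem: any rational root is an integer divisor of 252). Testing λ = 6:
  p(6) = 216 - 720 + 756 - 252 = 0  ✓
  Dividing out (λ - 6): p(λ) = (λ - 6)(λ² - 14λ + 42).
Step 3 — remaining eigenvalues from the quadratic λ² - 14λ + 42 = 0:
  Δ = 14² - 4·42 = 196 - 168 = 28,  λ = (14 ± √28)/2 = (14 ± 5.2915)/2 ≈ 9.6458 or 4.3542.
  Sorted: λ_1 = 9.6458,  λ_2 = 6,  λ_3 = 4.3542  (check: sum = 20 = tr ✓).

Step 4 — unit eigenvector for λ_1 ≈ 9.6458: v spans the null space of (Sigma - λ_1 I), whose rows are
  r_1 = (-2.6458, -1, -2),  r_2 = (-1, -4.6458, 0),  r_3 = (-2, 0, -1.6458).
  v is orthogonal to every row, so take v ∝ r_1 × r_2 = ((-1)·(0) - (-2)·(-4.6458), (-2)·(-1) - (-2.6458)·(0), (-2.6458)·(-4.6458) - (-1)·(-1)) ≈ (-9.2915, 2, 11.2915).
  Rescale (multiply by -1 so the first nonzero entry is positive): u = (9.2915, -2, -11.2915).
  ||u|| = √((9.2915)² + (-2)² + (-11.2915)²) = √(217.8301) ≈ 14.7591,  v_1 = u/||u|| ≈ (0.6295, -0.1355, -0.7651) (||v_1|| = 1).

λ_1 = 9.6458,  λ_2 = 6,  λ_3 = 4.3542;  v_1 ≈ (0.6295, -0.1355, -0.7651)


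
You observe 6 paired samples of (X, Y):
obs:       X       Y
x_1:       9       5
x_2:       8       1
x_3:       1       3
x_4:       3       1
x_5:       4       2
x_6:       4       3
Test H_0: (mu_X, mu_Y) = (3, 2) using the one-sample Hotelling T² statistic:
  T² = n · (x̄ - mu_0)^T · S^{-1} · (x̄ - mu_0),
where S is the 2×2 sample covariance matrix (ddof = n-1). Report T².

Step 1 — sample mean vector:
  mean(X) = (9 + 8 + 1 + 3 + 4 + 4) / 6 = 29/6 = 4.8333
  mean(Y) = (5 + 1 + 3 + 1 + 2 + 3) / 6 = 15/6 = 2.5
  x̄ = (4.8333, 2.5),  deviation x̄ - mu_0 = (4.8333, 2.5) - (3, 2) = (1.8333, 0.5).

Step 2 — sample covariance matrix, S[i,j] = (1/(n-1)) · Σ_k (x_{k,i} - mean_i) · (x_{k,j} - mean_j), divisor n-1 = 5:
  S[X,X] = ((4.1667)·(4.1667) + (3.1667)·(3.1667) + (-3.8333)·(-3.8333) + (-1.8333)·(-1.8333) + (-0.8333)·(-0.8333) + (-0.8333)·(-0.8333)) / 5 = 46.8333/5 = 9.3667
  S[X,Y] = ((4.1667)·(2.5) + (3.1667)·(-1.5) + (-3.8333)·(0.5) + (-1.8333)·(-1.5) + (-0.8333)·(-0.5) + (-0.8333)·(0.5)) / 5 = 6.5/5 = 1.3
  S[Y,Y] = ((2.5)·(2.5) + (-1.5)·(-1.5) + (0.5)·(0.5) + (-1.5)·(-1.5) + (-0.5)·(-0.5) + (0.5)·(0.5)) / 5 = 11.5/5 = 2.3
  S = [[9.3667, 1.3],
 [1.3, 2.3]].

Step 3 — invert S. det(S) = 9.3667·2.3 - (1.3)² = 19.8533.
  S^{-1} = (1/det) · [[d, -b], [-b, a]] = [[0.1158, -0.0655],
 [-0.0655, 0.4718]].

Step 4 — quadratic form (x̄ - mu_0)^T · S^{-1} · (x̄ - mu_0):
  S^{-1} · (x̄ - mu_0) = (0.1797, 0.1158),
  (x̄ - mu_0)^T · [...] = (1.8333)·(0.1797) + (0.5)·(0.1158) = 0.3873.

Step 5 — scale by n: T² = 6 · 0.3873 = 2.3237.

T² ≈ 2.3237


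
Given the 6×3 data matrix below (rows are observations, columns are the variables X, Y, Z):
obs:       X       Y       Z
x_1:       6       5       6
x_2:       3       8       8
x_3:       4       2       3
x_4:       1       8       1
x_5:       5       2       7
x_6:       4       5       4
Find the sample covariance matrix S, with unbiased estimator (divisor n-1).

Step 1 — column means:
  mean(X) = (6 + 3 + 4 + 1 + 5 + 4) / 6 = 23/6 = 3.8333
  mean(Y) = (5 + 8 + 2 + 8 + 2 + 5) / 6 = 30/6 = 5
  mean(Z) = (6 + 8 + 3 + 1 + 7 + 4) / 6 = 29/6 = 4.8333

Step 2 — sample covariance S[i,j] = (1/(n-1)) · Σ_k (x_{k,i} - mean_i) · (x_{k,j} - mean_j), with n-1 = 5.
  S[X,X] = ((2.1667)·(2.1667) + (-0.8333)·(-0.8333) + (0.1667)·(0.1667) + (-2.8333)·(-2.8333) + (1.1667)·(1.1667) + (0.1667)·(0.1667)) / 5 = 14.8333/5 = 2.9667
  S[X,Y] = ((2.1667)·(0) + (-0.8333)·(3) + (0.1667)·(-3) + (-2.8333)·(3) + (1.1667)·(-3) + (0.1667)·(0)) / 5 = -15/5 = -3
  S[X,Z] = ((2.1667)·(1.1667) + (-0.8333)·(3.1667) + (0.1667)·(-1.8333) + (-2.8333)·(-3.8333) + (1.1667)·(2.1667) + (0.1667)·(-0.8333)) / 5 = 12.8333/5 = 2.5667
  S[Y,Y] = ((0)·(0) + (3)·(3) + (-3)·(-3) + (3)·(3) + (-3)·(-3) + (0)·(0)) / 5 = 36/5 = 7.2
  S[Y,Z] = ((0)·(1.1667) + (3)·(3.1667) + (-3)·(-1.8333) + (3)·(-3.8333) + (-3)·(2.1667) + (0)·(-0.8333)) / 5 = -3/5 = -0.6
  S[Z,Z] = ((1.1667)·(1.1667) + (3.1667)·(3.1667) + (-1.8333)·(-1.8333) + (-3.8333)·(-3.8333) + (2.1667)·(2.1667) + (-0.8333)·(-0.8333)) / 5 = 34.8333/5 = 6.9667

S is symmetric (S[j,i] = S[i,j]). Assembling:

S = [[2.9667, -3, 2.5667],
 [-3, 7.2, -0.6],
 [2.5667, -0.6, 6.9667]]


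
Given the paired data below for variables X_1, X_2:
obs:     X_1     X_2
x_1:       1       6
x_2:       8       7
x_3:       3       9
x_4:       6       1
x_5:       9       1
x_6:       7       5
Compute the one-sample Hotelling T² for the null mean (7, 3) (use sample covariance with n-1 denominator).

Step 1 — sample mean vector:
  mean(X_1) = (1 + 8 + 3 + 6 + 9 + 7) / 6 = 34/6 = 5.6667
  mean(X_2) = (6 + 7 + 9 + 1 + 1 + 5) / 6 = 29/6 = 4.8333
  x̄ = (5.6667, 4.8333),  deviation x̄ - mu_0 = (5.6667, 4.8333) - (7, 3) = (-1.3333, 1.8333).

Step 2 — sample covariance matrix, S[i,j] = (1/(n-1)) · Σ_k (x_{k,i} - mean_i) · (x_{k,j} - mean_j), divisor n-1 = 5:
  S[X_1,X_1] = ((-4.6667)·(-4.6667) + (2.3333)·(2.3333) + (-2.6667)·(-2.6667) + (0.3333)·(0.3333) + (3.3333)·(3.3333) + (1.3333)·(1.3333)) / 5 = 47.3333/5 = 9.4667
  S[X_1,X_2] = ((-4.6667)·(1.1667) + (2.3333)·(2.1667) + (-2.6667)·(4.1667) + (0.3333)·(-3.8333) + (3.3333)·(-3.8333) + (1.3333)·(0.1667)) / 5 = -25.3333/5 = -5.0667
  S[X_2,X_2] = ((1.1667)·(1.1667) + (2.1667)·(2.1667) + (4.1667)·(4.1667) + (-3.8333)·(-3.8333) + (-3.8333)·(-3.8333) + (0.1667)·(0.1667)) / 5 = 52.8333/5 = 10.5667
  S = [[9.4667, -5.0667],
 [-5.0667, 10.5667]].

Step 3 — invert S. det(S) = 9.4667·10.5667 - (-5.0667)² = 74.36.
  S^{-1} = (1/det) · [[d, -b], [-b, a]] = [[0.1421, 0.0681],
 [0.0681, 0.1273]].

Step 4 — quadratic form (x̄ - mu_0)^T · S^{-1} · (x̄ - mu_0):
  S^{-1} · (x̄ - mu_0) = (-0.0646, 0.1425),
  (x̄ - mu_0)^T · [...] = (-1.3333)·(-0.0646) + (1.8333)·(0.1425) = 0.3474.

Step 5 — scale by n: T² = 6 · 0.3474 = 2.0845.

T² ≈ 2.0845


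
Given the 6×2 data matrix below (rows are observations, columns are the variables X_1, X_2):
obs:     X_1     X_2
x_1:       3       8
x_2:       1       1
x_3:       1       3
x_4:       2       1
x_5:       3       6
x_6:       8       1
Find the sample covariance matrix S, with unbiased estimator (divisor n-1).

Step 1 — column means:
  mean(X_1) = (3 + 1 + 1 + 2 + 3 + 8) / 6 = 18/6 = 3
  mean(X_2) = (8 + 1 + 3 + 1 + 6 + 1) / 6 = 20/6 = 3.3333

Step 2 — sample covariance S[i,j] = (1/(n-1)) · Σ_k (x_{k,i} - mean_i) · (x_{k,j} - mean_j), with n-1 = 5.
  S[X_1,X_1] = ((0)·(0) + (-2)·(-2) + (-2)·(-2) + (-1)·(-1) + (0)·(0) + (5)·(5)) / 5 = 34/5 = 6.8
  S[X_1,X_2] = ((0)·(4.6667) + (-2)·(-2.3333) + (-2)·(-0.3333) + (-1)·(-2.3333) + (0)·(2.6667) + (5)·(-2.3333)) / 5 = -4/5 = -0.8
  S[X_2,X_2] = ((4.6667)·(4.6667) + (-2.3333)·(-2.3333) + (-0.3333)·(-0.3333) + (-2.3333)·(-2.3333) + (2.6667)·(2.6667) + (-2.3333)·(-2.3333)) / 5 = 45.3333/5 = 9.0667

S is symmetric (S[j,i] = S[i,j]). Assembling:

S = [[6.8, -0.8],
 [-0.8, 9.0667]]


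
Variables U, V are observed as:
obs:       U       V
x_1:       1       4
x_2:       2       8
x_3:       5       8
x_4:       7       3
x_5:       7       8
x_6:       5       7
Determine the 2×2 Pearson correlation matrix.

Step 1 — column means:
  mean(U) = (1 + 2 + 5 + 7 + 7 + 5) / 6 = 27/6 = 4.5
  mean(V) = (4 + 8 + 8 + 3 + 8 + 7) / 6 = 38/6 = 6.3333

Step 2 — sample variances and covariances s[i,j] = (1/(n-1)) · Σ_k (x_{k,i} - mean_i) · (x_{k,j} - mean_j), with n-1 = 5:
  s[U,U] = ((-3.5)·(-3.5) + (-2.5)·(-2.5) + (0.5)·(0.5) + (2.5)·(2.5) + (2.5)·(2.5) + (0.5)·(0.5)) / 5 = 31.5/5 = 6.3
  s[U,V] = ((-3.5)·(-2.3333) + (-2.5)·(1.6667) + (0.5)·(1.6667) + (2.5)·(-3.3333) + (2.5)·(1.6667) + (0.5)·(0.6667)) / 5 = 1/5 = 0.2
  s[V,V] = ((-2.3333)·(-2.3333) + (1.6667)·(1.6667) + (1.6667)·(1.6667) + (-3.3333)·(-3.3333) + (1.6667)·(1.6667) + (0.6667)·(0.6667)) / 5 = 25.3333/5 = 5.0667
  Sample standard deviations s_i = √(s[i,i]):
  s(U) = √(6.3) = 2.51
  s(V) = √(5.0667) = 2.2509

Step 3 — r_{ij} = s_{ij} / (s_i · s_j):
  r[U,U] = 1 (diagonal).
  r[U,V] = 0.2 / (2.51 · 2.2509) = 0.2 / 5.6498 = 0.0354
  r[V,V] = 1 (diagonal).

R is symmetric with unit diagonal. Assembling:

R = [[1, 0.0354],
 [0.0354, 1]]


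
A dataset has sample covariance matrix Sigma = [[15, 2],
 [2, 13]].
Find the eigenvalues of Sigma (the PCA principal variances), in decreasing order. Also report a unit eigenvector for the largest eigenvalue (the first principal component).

Step 1 — characteristic polynomial of 2×2 Sigma:
  det(Sigma - λI) = λ² - trace · λ + det = 0.
  trace = 15 + 13 = 28, det = 15·13 - (2)² = 191.
Step 2 — discriminant:
  Δ = trace² - 4·det = 784 - 764 = 20.
Step 3 — eigenvalues:
  λ = (trace ± √Δ)/2 = (28 ± 4.4721)/2,
  λ_1 = 16.2361,  λ_2 = 11.7639.

Step 4 — unit eigenvector for λ_1: solve (Sigma - λ_1 I)v = 0. First row:
  (15 - 16.2361)·v_x + (2)·v_y = 0, i.e. (-1.2361)·v_x + (2)·v_y = 0,
  so v ∝ (b, λ_1 - a) = (2, 1.2361) = u.
  ||u|| = √((2)² + (1.2361)²) = √(5.5279) ≈ 2.3511,
  v_1 = u/||u|| ≈ (0.8507, 0.5257) (||v_1|| = 1).

λ_1 = 16.2361,  λ_2 = 11.7639;  v_1 ≈ (0.8507, 0.5257)


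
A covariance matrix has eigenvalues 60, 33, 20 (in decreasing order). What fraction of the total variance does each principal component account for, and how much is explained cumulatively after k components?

Step 1 — total variance = trace(Sigma) = Σ λ_i = 60 + 33 + 20 = 113.

Step 2 — fraction explained by component i = λ_i / Σ λ:
  PC1: 60/113 = 0.531
  PC2: 33/113 = 0.292
  PC3: 20/113 = 0.177

Step 3 — cumulative fraction after k components = (λ_1 + ... + λ_k) / Σ λ:
  k = 1: 60/113 = 0.531
  k = 2: (60 + 33)/113 = 93/113 = 0.823
  k = 3: (60 + 33 + 20)/113 = 113/113 = 1

Summary (fraction, with percent):

explained: PC1 0.531 (53.1%), PC2 0.292 (29.2%), PC3 0.177 (17.7%);  cumulative: 0.531, 0.823, 1


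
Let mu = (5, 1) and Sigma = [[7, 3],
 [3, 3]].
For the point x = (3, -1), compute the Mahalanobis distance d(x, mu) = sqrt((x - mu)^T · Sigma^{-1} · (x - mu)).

Step 1 — centre the observation: (x - mu) = (-2, -2).

Step 2 — invert Sigma. det(Sigma) = 7·3 - (3)² = 12.
  Sigma^{-1} = (1/det) · [[d, -b], [-b, a]] = [[0.25, -0.25],
 [-0.25, 0.5833]].

Step 3 — form the quadratic (x - mu)^T · Sigma^{-1} · (x - mu):
  Sigma^{-1} · (x - mu) = (0, -0.6667).
  (x - mu)^T · [Sigma^{-1} · (x - mu)] = (-2)·(0) + (-2)·(-0.6667) = 1.3333.

Step 4 — take square root: d = √(1.3333) ≈ 1.1547.

d(x, mu) = √(1.3333) ≈ 1.1547


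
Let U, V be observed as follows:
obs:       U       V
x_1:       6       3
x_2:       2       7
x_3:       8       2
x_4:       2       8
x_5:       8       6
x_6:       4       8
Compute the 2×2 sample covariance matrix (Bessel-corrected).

Step 1 — column means:
  mean(U) = (6 + 2 + 8 + 2 + 8 + 4) / 6 = 30/6 = 5
  mean(V) = (3 + 7 + 2 + 8 + 6 + 8) / 6 = 34/6 = 5.6667

Step 2 — sample covariance S[i,j] = (1/(n-1)) · Σ_k (x_{k,i} - mean_i) · (x_{k,j} - mean_j), with n-1 = 5.
  S[U,U] = ((1)·(1) + (-3)·(-3) + (3)·(3) + (-3)·(-3) + (3)·(3) + (-1)·(-1)) / 5 = 38/5 = 7.6
  S[U,V] = ((1)·(-2.6667) + (-3)·(1.3333) + (3)·(-3.6667) + (-3)·(2.3333) + (3)·(0.3333) + (-1)·(2.3333)) / 5 = -26/5 = -5.2
  S[V,V] = ((-2.6667)·(-2.6667) + (1.3333)·(1.3333) + (-3.6667)·(-3.6667) + (2.3333)·(2.3333) + (0.3333)·(0.3333) + (2.3333)·(2.3333)) / 5 = 33.3333/5 = 6.6667

S is symmetric (S[j,i] = S[i,j]). Assembling:

S = [[7.6, -5.2],
 [-5.2, 6.6667]]


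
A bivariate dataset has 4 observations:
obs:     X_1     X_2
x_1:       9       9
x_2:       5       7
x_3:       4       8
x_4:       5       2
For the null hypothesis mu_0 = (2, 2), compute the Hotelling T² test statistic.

Step 1 — sample mean vector:
  mean(X_1) = (9 + 5 + 4 + 5) / 4 = 23/4 = 5.75
  mean(X_2) = (9 + 7 + 8 + 2) / 4 = 26/4 = 6.5
  x̄ = (5.75, 6.5),  deviation x̄ - mu_0 = (5.75, 6.5) - (2, 2) = (3.75, 4.5).

Step 2 — sample covariance matrix, S[i,j] = (1/(n-1)) · Σ_k (x_{k,i} - mean_i) · (x_{k,j} - mean_j), divisor n-1 = 3:
  S[X_1,X_1] = ((3.25)·(3.25) + (-0.75)·(-0.75) + (-1.75)·(-1.75) + (-0.75)·(-0.75)) / 3 = 14.75/3 = 4.9167
  S[X_1,X_2] = ((3.25)·(2.5) + (-0.75)·(0.5) + (-1.75)·(1.5) + (-0.75)·(-4.5)) / 3 = 8.5/3 = 2.8333
  S[X_2,X_2] = ((2.5)·(2.5) + (0.5)·(0.5) + (1.5)·(1.5) + (-4.5)·(-4.5)) / 3 = 29/3 = 9.6667
  S = [[4.9167, 2.8333],
 [2.8333, 9.6667]].

Step 3 — invert S. det(S) = 4.9167·9.6667 - (2.8333)² = 39.5.
  S^{-1} = (1/det) · [[d, -b], [-b, a]] = [[0.2447, -0.0717],
 [-0.0717, 0.1245]].

Step 4 — quadratic form (x̄ - mu_0)^T · S^{-1} · (x̄ - mu_0):
  S^{-1} · (x̄ - mu_0) = (0.5949, 0.2911),
  (x̄ - mu_0)^T · [...] = (3.75)·(0.5949) + (4.5)·(0.2911) = 3.5411.

Step 5 — scale by n: T² = 4 · 3.5411 = 14.1646.

T² ≈ 14.1646


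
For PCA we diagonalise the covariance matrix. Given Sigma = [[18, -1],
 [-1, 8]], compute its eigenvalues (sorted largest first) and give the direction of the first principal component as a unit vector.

Step 1 — characteristic polynomial of 2×2 Sigma:
  det(Sigma - λI) = λ² - trace · λ + det = 0.
  trace = 18 + 8 = 26, det = 18·8 - (-1)² = 143.
Step 2 — discriminant:
  Δ = trace² - 4·det = 676 - 572 = 104.
Step 3 — eigenvalues:
  λ = (trace ± √Δ)/2 = (26 ± 10.198)/2,
  λ_1 = 18.099,  λ_2 = 7.901.

Step 4 — unit eigenvector for λ_1: solve (Sigma - λ_1 I)v = 0. First row:
  (18 - 18.099)·v_x + (-1)·v_y = 0, i.e. (-0.099)·v_x + (-1)·v_y = 0,
  so v ∝ (b, λ_1 - a) = (-1, 0.099); multiply by -1 so the first entry is positive: u = (1, -0.099).
  ||u|| = √((1)² + (-0.099)²) = √(1.0098) ≈ 1.0049,
  v_1 = u/||u|| ≈ (0.9951, -0.0985) (||v_1|| = 1).

λ_1 = 18.099,  λ_2 = 7.901;  v_1 ≈ (0.9951, -0.0985)
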